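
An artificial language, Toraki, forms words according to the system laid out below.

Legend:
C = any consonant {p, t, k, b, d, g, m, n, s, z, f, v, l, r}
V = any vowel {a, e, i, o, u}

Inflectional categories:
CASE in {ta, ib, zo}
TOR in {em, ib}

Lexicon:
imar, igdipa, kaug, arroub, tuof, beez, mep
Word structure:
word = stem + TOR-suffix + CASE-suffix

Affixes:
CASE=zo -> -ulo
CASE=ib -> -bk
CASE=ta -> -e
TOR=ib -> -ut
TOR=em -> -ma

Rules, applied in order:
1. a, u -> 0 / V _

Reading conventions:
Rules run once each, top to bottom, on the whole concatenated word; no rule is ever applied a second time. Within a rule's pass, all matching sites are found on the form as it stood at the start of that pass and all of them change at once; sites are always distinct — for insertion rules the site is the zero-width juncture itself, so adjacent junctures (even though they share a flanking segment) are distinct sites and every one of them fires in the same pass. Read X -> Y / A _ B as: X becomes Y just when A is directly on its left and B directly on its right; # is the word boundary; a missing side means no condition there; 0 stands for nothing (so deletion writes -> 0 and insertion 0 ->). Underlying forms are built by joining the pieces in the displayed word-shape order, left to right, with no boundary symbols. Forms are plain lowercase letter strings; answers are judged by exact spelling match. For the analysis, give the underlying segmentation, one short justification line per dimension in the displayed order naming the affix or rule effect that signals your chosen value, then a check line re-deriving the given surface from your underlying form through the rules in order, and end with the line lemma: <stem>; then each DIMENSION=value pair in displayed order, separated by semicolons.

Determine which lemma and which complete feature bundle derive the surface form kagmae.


underlying: kaug-ma-e
CASE=ta - signalled by the affix -e
TOR=em - signalled by the affix -ma
check: kaugmae -> kagmae
lemma: kaug; CASE=ta; TOR=em


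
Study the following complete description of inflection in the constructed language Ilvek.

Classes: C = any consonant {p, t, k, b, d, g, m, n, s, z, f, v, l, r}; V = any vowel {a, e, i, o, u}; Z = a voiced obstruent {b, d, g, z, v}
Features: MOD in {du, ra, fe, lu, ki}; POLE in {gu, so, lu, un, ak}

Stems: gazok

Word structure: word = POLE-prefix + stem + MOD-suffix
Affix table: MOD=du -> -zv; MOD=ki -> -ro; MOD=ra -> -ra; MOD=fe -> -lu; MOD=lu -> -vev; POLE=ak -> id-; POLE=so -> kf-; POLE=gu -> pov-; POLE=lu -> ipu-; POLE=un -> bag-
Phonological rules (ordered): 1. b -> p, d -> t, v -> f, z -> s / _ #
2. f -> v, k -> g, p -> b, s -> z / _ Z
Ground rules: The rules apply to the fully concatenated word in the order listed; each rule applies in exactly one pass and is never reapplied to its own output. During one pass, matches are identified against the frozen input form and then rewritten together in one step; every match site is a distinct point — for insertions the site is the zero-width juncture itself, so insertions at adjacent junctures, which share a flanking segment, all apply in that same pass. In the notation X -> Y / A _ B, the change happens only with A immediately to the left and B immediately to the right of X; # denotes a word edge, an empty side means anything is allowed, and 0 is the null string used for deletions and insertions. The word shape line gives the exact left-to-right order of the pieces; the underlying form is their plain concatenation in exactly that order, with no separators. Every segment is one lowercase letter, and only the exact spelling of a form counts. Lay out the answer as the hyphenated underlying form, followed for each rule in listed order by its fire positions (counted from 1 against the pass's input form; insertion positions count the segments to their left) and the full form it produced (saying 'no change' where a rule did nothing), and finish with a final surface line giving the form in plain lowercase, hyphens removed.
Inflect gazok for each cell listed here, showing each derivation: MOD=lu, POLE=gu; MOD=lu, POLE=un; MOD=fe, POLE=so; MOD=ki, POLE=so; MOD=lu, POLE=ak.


cell MOD=lu, POLE=gu:
underlying: pov-gazok-vev
1. b -> p, d -> t, v -> f, z -> s / _ #: fires at position(s) 11: povgazokvef
2. f -> v, k -> g, p -> b, s -> z / _ Z: fires at position(s) 8: povgazogvef
surface: povgazogvef

cell MOD=lu, POLE=un:
underlying: bag-gazok-vev
1. b -> p, d -> t, v -> f, z -> s / _ #: fires at position(s) 11: baggazokvef
2. f -> v, k -> g, p -> b, s -> z / _ Z: fires at position(s) 8: baggazogvef
surface: baggazogvef

cell MOD=fe, POLE=so:
underlying: kf-gazok-lu
1. b -> p, d -> t, v -> f, z -> s / _ #: no change
2. f -> v, k -> g, p -> b, s -> z / _ Z: fires at position(s) 2: kvgazoklu
surface: kvgazoklu

cell MOD=ki, POLE=so:
underlying: kf-gazok-ro
1. b -> p, d -> t, v -> f, z -> s / _ #: no change
2. f -> v, k -> g, p -> b, s -> z / _ Z: fires at position(s) 2: kvgazokro
surface: kvgazokro

cell MOD=lu, POLE=ak:
underlying: id-gazok-vev
1. b -> p, d -> t, v -> f, z -> s / _ #: fires at position(s) 10: idgazokvef
2. f -> v, k -> g, p -> b, s -> z / _ Z: fires at position(s) 7: idgazogvef
surface: idgazogvef


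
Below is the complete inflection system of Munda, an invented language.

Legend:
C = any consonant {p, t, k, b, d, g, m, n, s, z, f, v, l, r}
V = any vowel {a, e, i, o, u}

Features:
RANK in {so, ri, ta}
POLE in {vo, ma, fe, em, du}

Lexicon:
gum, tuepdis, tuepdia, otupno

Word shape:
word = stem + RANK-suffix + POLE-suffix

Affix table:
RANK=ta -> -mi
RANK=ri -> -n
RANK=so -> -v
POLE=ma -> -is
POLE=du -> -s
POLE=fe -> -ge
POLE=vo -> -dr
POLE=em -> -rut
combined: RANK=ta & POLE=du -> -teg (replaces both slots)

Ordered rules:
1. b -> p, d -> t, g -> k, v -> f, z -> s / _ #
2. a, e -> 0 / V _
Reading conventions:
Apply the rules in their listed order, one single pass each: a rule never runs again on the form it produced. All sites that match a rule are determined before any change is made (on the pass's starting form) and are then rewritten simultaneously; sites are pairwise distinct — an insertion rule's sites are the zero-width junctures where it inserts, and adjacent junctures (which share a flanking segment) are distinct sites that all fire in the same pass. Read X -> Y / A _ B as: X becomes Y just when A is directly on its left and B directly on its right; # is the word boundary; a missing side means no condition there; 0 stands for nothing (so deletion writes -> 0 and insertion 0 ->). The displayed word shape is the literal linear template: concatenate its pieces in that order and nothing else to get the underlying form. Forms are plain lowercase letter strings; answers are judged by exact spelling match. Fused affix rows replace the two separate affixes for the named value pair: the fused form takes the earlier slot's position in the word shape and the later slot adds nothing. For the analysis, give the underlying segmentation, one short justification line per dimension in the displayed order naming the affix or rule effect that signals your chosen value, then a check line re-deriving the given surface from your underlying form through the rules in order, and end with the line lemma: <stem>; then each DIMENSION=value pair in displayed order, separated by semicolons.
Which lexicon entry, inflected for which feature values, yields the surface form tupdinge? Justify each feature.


underlying: tuepdia-n-ge
RANK=ri - signalled by the affix -n
POLE=fe - signalled by the affix -ge
check: tuepdiange -> tuepdiange -> tupdinge
lemma: tuepdia; RANK=ri; POLE=fe


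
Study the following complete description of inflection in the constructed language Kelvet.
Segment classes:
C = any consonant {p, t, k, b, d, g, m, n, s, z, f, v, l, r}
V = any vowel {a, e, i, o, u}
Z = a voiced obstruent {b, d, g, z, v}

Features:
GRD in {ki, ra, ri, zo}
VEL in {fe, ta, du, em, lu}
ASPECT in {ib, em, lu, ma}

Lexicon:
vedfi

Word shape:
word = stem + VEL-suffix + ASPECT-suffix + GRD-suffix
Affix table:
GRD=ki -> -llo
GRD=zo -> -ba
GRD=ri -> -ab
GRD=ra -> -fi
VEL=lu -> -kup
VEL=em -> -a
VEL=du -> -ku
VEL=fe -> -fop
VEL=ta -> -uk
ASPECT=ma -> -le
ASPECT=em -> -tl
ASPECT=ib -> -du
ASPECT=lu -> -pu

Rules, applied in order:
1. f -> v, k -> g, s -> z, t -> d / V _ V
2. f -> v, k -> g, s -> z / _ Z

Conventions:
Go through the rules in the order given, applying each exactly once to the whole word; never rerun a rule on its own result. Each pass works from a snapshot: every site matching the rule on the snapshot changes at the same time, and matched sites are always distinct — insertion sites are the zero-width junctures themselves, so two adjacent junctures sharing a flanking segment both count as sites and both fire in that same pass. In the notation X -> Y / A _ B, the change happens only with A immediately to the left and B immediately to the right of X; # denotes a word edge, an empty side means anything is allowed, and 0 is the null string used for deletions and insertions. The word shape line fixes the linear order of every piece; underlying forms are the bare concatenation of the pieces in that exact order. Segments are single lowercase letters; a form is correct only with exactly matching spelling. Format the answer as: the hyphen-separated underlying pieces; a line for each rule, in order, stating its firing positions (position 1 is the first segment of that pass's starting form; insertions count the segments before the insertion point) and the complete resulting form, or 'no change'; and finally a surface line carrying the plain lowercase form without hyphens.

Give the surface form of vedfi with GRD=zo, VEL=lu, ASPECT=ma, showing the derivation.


underlying: vedfi-kup-le-ba
1. f -> v, k -> g, s -> z, t -> d / V _ V: fires at position(s) 6: vedfigupleba
2. f -> v, k -> g, s -> z / _ Z: no change
surface: vedfigupleba


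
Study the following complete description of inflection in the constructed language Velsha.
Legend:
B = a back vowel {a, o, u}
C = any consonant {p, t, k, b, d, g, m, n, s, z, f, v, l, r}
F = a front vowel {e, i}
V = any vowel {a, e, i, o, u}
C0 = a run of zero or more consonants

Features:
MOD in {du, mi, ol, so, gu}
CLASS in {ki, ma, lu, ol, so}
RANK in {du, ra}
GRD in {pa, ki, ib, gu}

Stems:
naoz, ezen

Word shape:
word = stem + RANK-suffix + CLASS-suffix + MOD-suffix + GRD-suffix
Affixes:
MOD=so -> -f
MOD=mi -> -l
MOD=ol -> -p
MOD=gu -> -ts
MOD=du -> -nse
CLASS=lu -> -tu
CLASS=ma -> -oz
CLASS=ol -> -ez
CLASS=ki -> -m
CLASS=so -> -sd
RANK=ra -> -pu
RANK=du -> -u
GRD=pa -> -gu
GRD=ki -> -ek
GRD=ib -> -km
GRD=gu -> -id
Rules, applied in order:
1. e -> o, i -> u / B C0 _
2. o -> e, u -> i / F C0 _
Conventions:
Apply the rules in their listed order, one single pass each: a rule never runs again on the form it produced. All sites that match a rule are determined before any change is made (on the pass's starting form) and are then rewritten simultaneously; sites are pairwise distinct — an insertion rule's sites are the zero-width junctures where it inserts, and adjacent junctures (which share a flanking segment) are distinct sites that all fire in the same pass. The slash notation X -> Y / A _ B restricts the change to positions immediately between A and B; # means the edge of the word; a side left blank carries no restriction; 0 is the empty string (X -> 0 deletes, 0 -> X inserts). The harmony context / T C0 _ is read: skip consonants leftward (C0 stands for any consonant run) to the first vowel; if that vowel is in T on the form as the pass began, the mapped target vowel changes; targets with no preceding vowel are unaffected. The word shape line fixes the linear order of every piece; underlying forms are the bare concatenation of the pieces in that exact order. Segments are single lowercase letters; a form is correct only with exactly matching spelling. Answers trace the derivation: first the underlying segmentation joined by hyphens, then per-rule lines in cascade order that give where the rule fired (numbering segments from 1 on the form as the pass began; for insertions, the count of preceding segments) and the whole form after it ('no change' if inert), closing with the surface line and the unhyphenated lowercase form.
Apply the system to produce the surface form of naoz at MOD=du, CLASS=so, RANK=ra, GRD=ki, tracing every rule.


underlying: naoz-pu-sd-nse-ek
1. e -> o, i -> u / B C0 _: fires at position(s) 11: naozpusdnsoek
2. o -> e, u -> i / F C0 _: no change
surface: naozpusdnsoek


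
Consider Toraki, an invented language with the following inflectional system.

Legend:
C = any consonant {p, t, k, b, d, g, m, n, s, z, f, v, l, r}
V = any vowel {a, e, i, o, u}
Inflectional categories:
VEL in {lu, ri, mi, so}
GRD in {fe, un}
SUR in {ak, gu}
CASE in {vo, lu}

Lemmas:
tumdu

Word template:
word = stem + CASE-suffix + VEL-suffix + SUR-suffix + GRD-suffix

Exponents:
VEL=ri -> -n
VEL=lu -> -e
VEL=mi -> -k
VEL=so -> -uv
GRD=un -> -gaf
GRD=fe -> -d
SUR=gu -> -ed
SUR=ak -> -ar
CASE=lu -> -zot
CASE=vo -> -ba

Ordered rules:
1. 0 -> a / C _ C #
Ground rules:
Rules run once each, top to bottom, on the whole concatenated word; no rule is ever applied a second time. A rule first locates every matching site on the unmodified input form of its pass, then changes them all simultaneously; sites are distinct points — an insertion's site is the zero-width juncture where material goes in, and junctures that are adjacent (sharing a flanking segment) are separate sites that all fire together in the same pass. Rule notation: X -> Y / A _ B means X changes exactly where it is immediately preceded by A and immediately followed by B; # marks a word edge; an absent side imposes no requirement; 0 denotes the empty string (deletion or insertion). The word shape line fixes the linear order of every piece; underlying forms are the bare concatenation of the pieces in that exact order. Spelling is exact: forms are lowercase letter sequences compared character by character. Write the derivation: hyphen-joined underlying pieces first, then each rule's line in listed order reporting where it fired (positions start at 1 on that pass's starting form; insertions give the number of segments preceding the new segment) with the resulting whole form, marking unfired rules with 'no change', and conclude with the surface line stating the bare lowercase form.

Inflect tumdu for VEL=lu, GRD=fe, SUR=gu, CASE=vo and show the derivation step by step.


underlying: tumdu-ba-e-ed-d
1. 0 -> a / C _ C #: inserts after position(s) 10: tumdubaeedad
surface: tumdubaeedad


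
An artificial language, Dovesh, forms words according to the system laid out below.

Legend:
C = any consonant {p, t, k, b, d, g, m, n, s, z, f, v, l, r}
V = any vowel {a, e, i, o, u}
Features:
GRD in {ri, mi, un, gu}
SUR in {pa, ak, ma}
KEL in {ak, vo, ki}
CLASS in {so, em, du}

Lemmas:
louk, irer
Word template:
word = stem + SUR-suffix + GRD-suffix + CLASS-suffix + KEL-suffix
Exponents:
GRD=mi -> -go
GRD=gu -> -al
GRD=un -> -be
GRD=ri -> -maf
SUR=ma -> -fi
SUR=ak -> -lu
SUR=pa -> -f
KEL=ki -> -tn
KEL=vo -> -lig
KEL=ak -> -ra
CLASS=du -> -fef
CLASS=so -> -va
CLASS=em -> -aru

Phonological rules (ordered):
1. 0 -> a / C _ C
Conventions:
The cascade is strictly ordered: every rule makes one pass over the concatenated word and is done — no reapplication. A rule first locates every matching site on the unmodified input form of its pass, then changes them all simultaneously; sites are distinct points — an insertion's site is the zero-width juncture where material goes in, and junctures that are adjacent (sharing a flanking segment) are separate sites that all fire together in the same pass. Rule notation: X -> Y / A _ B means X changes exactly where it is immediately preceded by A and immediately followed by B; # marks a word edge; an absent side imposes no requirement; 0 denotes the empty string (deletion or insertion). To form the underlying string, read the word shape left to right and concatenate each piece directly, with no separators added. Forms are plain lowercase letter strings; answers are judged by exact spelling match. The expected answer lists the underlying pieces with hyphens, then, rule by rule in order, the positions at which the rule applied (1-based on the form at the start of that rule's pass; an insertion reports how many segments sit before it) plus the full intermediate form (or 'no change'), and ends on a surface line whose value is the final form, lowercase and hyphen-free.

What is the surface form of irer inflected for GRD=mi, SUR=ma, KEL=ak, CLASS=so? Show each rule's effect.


underlying: irer-fi-go-va-ra
1. 0 -> a / C _ C: inserts after position(s) 4: irerafigovara
surface: irerafigovara


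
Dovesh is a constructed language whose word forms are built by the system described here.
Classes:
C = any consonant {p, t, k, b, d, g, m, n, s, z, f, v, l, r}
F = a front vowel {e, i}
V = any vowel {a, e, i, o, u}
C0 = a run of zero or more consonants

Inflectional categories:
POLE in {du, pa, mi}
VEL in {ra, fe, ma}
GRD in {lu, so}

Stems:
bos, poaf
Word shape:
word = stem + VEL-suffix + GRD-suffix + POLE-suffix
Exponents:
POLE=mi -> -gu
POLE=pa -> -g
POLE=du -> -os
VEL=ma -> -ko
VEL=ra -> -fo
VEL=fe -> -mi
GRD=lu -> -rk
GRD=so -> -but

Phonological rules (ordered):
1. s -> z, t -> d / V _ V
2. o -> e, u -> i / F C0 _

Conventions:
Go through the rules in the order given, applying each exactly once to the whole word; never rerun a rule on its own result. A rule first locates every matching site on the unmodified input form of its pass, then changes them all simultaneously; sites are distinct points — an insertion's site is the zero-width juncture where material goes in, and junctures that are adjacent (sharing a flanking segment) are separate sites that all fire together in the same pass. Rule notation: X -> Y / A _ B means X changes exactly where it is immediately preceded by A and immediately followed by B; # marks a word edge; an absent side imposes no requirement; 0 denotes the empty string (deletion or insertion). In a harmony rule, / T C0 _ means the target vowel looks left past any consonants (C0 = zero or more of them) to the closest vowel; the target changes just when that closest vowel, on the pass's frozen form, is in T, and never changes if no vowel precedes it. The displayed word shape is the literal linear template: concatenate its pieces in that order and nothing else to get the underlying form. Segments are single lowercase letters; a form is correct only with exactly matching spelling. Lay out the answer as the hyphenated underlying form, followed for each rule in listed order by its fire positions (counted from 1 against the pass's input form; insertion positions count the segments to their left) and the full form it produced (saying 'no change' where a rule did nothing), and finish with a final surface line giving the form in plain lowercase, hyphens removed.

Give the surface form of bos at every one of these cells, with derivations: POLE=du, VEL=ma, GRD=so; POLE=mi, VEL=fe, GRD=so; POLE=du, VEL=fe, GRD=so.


cell POLE=du, VEL=ma, GRD=so:
underlying: bos-ko-but-os
1. s -> z, t -> d / V _ V: fires at position(s) 8: boskobudos
2. o -> e, u -> i / F C0 _: no change
surface: boskobudos

cell POLE=mi, VEL=fe, GRD=so:
underlying: bos-mi-but-gu
1. s -> z, t -> d / V _ V: no change
2. o -> e, u -> i / F C0 _: fires at position(s) 7: bosmibitgu
surface: bosmibitgu

cell POLE=du, VEL=fe, GRD=so:
underlying: bos-mi-but-os
1. s -> z, t -> d / V _ V: fires at position(s) 8: bosmibudos
2. o -> e, u -> i / F C0 _: fires at position(s) 7: bosmibidos
surface: bosmibidos


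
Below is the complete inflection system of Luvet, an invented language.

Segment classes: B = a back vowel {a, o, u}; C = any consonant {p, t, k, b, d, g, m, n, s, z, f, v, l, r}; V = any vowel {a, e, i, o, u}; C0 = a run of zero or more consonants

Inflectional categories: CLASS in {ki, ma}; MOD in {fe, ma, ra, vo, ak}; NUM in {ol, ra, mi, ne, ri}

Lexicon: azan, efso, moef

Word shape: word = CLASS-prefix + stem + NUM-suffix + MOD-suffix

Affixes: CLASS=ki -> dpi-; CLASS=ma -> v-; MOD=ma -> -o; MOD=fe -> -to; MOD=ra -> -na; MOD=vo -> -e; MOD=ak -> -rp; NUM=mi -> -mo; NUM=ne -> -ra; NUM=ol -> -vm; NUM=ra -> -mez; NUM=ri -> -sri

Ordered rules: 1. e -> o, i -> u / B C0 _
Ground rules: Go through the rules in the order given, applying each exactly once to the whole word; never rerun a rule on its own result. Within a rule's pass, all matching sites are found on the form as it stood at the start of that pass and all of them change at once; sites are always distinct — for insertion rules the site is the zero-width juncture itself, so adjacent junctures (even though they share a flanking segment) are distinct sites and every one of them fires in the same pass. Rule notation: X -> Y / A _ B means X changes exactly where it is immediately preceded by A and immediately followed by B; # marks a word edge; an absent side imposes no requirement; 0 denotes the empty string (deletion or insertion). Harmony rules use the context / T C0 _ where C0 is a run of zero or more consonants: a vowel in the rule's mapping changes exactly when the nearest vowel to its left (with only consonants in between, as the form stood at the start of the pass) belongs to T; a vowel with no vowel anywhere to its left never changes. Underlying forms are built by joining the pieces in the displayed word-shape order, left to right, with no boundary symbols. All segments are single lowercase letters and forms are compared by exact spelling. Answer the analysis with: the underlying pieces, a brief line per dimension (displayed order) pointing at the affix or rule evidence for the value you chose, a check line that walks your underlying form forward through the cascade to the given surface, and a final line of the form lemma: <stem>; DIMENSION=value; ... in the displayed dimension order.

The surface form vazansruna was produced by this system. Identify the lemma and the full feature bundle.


underlying: v-azan-sri-na
CLASS=ma - signalled by the affix v-
MOD=ra - signalled by the affix -na
NUM=ri - signalled by the affix -sri
check: vazansrina -> vazansruna
lemma: azan; CLASS=ma; MOD=ra; NUM=ri


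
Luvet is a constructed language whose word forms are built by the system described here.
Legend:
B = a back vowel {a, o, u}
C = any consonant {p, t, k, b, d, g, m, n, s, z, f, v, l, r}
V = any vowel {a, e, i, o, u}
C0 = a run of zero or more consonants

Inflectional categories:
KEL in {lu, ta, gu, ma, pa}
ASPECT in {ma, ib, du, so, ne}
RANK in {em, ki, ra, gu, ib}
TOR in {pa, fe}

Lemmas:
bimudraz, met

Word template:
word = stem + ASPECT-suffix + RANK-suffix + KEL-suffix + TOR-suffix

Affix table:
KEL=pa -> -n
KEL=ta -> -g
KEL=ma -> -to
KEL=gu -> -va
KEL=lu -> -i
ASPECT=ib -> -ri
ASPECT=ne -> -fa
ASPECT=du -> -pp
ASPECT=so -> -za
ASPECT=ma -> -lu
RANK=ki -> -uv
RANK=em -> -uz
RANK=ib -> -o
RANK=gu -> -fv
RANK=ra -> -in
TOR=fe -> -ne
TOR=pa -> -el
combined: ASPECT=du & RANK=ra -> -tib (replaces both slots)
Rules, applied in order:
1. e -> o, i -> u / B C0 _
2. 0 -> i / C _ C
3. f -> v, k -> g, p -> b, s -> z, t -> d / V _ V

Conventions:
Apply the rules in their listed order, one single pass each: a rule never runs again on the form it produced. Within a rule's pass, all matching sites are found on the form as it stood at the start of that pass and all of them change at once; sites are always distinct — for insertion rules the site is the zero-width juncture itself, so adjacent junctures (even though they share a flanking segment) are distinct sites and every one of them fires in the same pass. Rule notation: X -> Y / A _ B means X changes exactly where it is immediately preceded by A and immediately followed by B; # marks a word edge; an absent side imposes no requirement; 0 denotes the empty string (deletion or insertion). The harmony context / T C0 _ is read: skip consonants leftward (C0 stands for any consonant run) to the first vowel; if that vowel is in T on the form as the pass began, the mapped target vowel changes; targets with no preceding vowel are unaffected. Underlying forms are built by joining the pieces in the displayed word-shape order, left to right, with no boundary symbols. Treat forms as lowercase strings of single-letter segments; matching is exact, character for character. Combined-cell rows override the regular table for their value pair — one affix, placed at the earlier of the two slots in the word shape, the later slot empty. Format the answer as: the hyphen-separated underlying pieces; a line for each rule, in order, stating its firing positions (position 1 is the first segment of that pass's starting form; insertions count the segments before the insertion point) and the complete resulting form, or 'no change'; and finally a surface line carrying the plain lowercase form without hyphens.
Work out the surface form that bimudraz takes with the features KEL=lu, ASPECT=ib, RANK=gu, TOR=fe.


underlying: bimudraz-ri-fv-i-ne
1. e -> o, i -> u / B C0 _: fires at position(s) 10: bimudrazrufvine
2. 0 -> i / C _ C: inserts after position(s) 5, 8, 11: bimudirazirufivine
3. f -> v, k -> g, p -> b, s -> z, t -> d / V _ V: fires at position(s) 13: bimudiraziruvivine
surface: bimudiraziruvivine


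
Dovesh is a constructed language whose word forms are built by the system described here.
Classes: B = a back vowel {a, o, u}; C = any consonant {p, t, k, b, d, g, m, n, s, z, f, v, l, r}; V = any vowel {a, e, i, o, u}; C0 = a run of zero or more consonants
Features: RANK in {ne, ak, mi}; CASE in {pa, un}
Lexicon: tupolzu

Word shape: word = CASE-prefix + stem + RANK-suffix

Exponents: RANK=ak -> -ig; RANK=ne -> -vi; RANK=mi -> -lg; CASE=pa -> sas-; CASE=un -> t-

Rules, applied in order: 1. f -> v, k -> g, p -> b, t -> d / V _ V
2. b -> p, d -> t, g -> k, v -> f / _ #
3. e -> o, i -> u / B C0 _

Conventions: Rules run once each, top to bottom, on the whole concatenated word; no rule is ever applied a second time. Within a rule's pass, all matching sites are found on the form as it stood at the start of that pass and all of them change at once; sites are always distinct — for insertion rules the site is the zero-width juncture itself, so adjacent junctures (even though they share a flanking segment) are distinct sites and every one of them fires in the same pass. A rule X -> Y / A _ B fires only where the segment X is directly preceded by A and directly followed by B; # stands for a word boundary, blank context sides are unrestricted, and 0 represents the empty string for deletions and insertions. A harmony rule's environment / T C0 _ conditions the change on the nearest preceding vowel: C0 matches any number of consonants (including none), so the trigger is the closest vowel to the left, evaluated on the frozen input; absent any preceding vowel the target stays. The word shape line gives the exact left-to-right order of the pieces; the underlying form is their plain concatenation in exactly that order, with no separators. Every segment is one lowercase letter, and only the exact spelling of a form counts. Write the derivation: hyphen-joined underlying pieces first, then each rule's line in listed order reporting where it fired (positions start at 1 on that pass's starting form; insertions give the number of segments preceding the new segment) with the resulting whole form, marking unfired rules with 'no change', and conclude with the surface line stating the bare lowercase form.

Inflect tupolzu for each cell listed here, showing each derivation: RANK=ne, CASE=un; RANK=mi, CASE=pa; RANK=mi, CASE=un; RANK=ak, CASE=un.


cell RANK=ne, CASE=un:
underlying: t-tupolzu-vi
1. f -> v, k -> g, p -> b, t -> d / V _ V: fires at position(s) 4: ttubolzuvi
2. b -> p, d -> t, g -> k, v -> f / _ #: no change
3. e -> o, i -> u / B C0 _: fires at position(s) 10: ttubolzuvu
surface: ttubolzuvu

cell RANK=mi, CASE=pa:
underlying: sas-tupolzu-lg
1. f -> v, k -> g, p -> b, t -> d / V _ V: fires at position(s) 6: sastubolzulg
2. b -> p, d -> t, g -> k, v -> f / _ #: fires at position(s) 12: sastubolzulk
3. e -> o, i -> u / B C0 _: no change
surface: sastubolzulk

cell RANK=mi, CASE=un:
underlying: t-tupolzu-lg
1. f -> v, k -> g, p -> b, t -> d / V _ V: fires at position(s) 4: ttubolzulg
2. b -> p, d -> t, g -> k, v -> f / _ #: fires at position(s) 10: ttubolzulk
3. e -> o, i -> u / B C0 _: no change
surface: ttubolzulk

cell RANK=ak, CASE=un:
underlying: t-tupolzu-ig
1. f -> v, k -> g, p -> b, t -> d / V _ V: fires at position(s) 4: ttubolzuig
2. b -> p, d -> t, g -> k, v -> f / _ #: fires at position(s) 10: ttubolzuik
3. e -> o, i -> u / B C0 _: fires at position(s) 9: ttubolzuuk
surface: ttubolzuuk


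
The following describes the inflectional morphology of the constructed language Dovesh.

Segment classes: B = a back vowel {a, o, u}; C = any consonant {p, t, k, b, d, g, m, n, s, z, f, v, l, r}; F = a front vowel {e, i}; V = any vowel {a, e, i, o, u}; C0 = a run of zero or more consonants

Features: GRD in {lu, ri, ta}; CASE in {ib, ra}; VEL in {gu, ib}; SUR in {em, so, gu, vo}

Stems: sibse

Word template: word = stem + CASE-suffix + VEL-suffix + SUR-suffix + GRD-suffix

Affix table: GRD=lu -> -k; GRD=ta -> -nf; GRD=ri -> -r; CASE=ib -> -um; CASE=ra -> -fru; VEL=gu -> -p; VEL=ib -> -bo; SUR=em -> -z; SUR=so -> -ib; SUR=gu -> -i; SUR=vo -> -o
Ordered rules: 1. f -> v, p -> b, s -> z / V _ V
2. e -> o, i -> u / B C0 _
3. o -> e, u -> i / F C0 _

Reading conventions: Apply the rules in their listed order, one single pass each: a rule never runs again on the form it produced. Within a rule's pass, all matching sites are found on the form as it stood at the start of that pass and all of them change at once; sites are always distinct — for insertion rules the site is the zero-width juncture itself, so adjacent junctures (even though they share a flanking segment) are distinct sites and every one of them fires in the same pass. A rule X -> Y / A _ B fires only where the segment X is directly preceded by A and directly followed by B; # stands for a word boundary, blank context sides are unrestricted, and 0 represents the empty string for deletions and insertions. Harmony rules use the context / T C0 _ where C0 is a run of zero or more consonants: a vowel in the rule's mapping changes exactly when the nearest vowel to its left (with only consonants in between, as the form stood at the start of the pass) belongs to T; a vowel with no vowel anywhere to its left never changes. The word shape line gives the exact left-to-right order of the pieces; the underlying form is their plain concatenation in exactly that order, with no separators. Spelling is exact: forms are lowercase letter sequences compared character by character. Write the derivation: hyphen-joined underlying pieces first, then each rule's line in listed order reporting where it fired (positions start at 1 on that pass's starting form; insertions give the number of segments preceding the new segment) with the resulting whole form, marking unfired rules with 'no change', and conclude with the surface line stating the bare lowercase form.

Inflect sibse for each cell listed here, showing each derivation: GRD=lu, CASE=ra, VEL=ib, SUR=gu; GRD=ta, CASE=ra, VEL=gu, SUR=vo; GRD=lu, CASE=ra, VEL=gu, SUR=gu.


cell GRD=lu, CASE=ra, VEL=ib, SUR=gu:
underlying: sibse-fru-bo-i-k
1. f -> v, p -> b, s -> z / V _ V: no change
2. e -> o, i -> u / B C0 _: fires at position(s) 11: sibsefrubouk
3. o -> e, u -> i / F C0 _: fires at position(s) 8: sibsefribouk
surface: sibsefribouk

cell GRD=ta, CASE=ra, VEL=gu, SUR=vo:
underlying: sibse-fru-p-o-nf
1. f -> v, p -> b, s -> z / V _ V: fires at position(s) 9: sibsefrubonf
2. e -> o, i -> u / B C0 _: no change
3. o -> e, u -> i / F C0 _: fires at position(s) 8: sibsefribonf
surface: sibsefribonf

cell GRD=lu, CASE=ra, VEL=gu, SUR=gu:
underlying: sibse-fru-p-i-k
1. f -> v, p -> b, s -> z / V _ V: fires at position(s) 9: sibsefrubik
2. e -> o, i -> u / B C0 _: fires at position(s) 10: sibsefrubuk
3. o -> e, u -> i / F C0 _: fires at position(s) 8: sibsefribuk
surface: sibsefribuk


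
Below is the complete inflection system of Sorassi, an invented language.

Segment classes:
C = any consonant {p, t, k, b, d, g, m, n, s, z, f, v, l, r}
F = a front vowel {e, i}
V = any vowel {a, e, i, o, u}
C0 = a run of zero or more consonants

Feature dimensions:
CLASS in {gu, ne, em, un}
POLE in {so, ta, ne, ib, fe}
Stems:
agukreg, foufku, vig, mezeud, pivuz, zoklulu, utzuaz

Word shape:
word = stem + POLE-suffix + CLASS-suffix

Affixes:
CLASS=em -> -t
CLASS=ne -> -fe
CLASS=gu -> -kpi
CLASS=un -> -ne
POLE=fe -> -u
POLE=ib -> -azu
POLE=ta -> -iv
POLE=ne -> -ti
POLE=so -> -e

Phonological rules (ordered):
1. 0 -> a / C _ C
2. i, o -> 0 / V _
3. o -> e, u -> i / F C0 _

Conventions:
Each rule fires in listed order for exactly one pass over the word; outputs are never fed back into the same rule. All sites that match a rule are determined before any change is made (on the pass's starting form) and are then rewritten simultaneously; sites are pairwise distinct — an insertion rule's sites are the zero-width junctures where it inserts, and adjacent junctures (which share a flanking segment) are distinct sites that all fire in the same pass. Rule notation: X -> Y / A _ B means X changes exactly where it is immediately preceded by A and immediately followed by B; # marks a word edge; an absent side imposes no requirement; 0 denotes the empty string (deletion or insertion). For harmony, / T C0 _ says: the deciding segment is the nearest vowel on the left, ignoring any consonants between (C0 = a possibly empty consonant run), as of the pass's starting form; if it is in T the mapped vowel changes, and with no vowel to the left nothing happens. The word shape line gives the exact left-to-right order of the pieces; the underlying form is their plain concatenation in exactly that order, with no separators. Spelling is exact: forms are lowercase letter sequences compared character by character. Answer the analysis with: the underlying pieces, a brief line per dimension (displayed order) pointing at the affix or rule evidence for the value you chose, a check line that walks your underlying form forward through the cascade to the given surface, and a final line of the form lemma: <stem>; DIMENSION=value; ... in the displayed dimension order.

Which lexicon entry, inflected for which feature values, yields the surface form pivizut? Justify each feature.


underlying: pivuz-u-t
CLASS=em - signalled by the affix -t
POLE=fe - signalled by the affix -u
check: pivuzut -> pivuzut -> pivuzut -> pivizut
lemma: pivuz; CLASS=em; POLE=fe


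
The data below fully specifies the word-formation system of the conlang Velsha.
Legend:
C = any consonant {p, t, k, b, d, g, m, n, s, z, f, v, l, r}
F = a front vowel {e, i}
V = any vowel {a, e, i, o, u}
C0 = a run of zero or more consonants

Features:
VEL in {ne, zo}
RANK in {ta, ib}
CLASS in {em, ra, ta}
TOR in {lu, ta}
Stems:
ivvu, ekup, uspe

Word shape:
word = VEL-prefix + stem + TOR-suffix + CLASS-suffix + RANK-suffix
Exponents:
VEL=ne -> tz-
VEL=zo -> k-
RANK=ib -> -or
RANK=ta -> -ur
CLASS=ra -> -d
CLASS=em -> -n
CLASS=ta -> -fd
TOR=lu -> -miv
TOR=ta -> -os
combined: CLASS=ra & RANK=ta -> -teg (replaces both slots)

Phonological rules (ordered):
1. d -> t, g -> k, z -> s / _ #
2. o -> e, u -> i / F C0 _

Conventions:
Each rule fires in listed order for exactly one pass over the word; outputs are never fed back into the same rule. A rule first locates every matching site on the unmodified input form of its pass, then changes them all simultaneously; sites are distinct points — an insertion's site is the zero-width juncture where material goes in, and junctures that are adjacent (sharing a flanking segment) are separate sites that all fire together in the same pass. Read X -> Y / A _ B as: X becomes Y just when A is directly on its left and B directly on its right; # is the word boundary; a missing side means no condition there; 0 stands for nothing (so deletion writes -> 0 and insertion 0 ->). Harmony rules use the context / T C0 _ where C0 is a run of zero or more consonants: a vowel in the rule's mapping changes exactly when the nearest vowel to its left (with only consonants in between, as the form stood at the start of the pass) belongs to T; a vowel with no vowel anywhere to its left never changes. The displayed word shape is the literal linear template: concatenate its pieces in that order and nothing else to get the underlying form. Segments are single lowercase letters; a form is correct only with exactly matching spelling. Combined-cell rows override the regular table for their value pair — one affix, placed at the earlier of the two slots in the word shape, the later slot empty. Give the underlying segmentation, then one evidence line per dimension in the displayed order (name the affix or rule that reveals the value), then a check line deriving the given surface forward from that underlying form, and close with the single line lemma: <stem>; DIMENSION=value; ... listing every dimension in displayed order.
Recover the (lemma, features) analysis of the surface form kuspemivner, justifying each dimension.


underlying: k-uspe-miv-n-or
VEL=zo - signalled by the affix k-
RANK=ib - signalled by the affix -or
CLASS=em - signalled by the affix -n
TOR=lu - signalled by the affix -miv
check: kuspemivnor -> kuspemivnor -> kuspemivner
lemma: uspe; VEL=zo; RANK=ib; CLASS=em; TOR=lu


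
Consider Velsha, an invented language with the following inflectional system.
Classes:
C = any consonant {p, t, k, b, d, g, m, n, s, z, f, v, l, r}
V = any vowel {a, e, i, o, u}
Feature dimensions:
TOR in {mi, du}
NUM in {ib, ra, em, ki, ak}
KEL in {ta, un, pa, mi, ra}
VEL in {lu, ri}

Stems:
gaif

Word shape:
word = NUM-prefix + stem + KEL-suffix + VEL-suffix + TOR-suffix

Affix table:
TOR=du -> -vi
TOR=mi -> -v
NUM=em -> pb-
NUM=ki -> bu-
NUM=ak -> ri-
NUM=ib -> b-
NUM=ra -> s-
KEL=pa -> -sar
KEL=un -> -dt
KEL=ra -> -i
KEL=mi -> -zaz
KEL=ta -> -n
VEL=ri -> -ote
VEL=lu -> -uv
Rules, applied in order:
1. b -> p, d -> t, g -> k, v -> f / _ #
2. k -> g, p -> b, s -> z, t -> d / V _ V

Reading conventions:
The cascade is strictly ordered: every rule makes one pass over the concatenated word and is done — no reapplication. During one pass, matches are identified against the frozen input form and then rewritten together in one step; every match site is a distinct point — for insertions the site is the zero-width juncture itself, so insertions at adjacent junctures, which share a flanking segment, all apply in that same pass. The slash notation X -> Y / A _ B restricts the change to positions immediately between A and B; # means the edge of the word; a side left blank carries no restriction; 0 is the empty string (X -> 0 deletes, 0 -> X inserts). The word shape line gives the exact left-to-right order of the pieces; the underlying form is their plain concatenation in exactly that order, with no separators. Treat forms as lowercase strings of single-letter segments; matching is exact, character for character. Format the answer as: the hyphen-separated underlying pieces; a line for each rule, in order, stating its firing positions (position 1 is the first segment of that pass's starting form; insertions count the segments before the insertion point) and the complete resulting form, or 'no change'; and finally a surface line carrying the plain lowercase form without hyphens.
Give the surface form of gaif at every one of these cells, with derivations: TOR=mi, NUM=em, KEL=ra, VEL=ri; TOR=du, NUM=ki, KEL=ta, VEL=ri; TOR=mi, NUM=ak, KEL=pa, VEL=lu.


cell TOR=mi, NUM=em, KEL=ra, VEL=ri:
underlying: pb-gaif-i-ote-v
1. b -> p, d -> t, g -> k, v -> f / _ #: fires at position(s) 11: pbgaifiotef
2. k -> g, p -> b, s -> z, t -> d / V _ V: fires at position(s) 9: pbgaifiodef
surface: pbgaifiodef

cell TOR=du, NUM=ki, KEL=ta, VEL=ri:
underlying: bu-gaif-n-ote-vi
1. b -> p, d -> t, g -> k, v -> f / _ #: no change
2. k -> g, p -> b, s -> z, t -> d / V _ V: fires at position(s) 9: bugaifnodevi
surface: bugaifnodevi

cell TOR=mi, NUM=ak, KEL=pa, VEL=lu:
underlying: ri-gaif-sar-uv-v
1. b -> p, d -> t, g -> k, v -> f / _ #: fires at position(s) 12: rigaifsaruvf
2. k -> g, p -> b, s -> z, t -> d / V _ V: no change
surface: rigaifsaruvf


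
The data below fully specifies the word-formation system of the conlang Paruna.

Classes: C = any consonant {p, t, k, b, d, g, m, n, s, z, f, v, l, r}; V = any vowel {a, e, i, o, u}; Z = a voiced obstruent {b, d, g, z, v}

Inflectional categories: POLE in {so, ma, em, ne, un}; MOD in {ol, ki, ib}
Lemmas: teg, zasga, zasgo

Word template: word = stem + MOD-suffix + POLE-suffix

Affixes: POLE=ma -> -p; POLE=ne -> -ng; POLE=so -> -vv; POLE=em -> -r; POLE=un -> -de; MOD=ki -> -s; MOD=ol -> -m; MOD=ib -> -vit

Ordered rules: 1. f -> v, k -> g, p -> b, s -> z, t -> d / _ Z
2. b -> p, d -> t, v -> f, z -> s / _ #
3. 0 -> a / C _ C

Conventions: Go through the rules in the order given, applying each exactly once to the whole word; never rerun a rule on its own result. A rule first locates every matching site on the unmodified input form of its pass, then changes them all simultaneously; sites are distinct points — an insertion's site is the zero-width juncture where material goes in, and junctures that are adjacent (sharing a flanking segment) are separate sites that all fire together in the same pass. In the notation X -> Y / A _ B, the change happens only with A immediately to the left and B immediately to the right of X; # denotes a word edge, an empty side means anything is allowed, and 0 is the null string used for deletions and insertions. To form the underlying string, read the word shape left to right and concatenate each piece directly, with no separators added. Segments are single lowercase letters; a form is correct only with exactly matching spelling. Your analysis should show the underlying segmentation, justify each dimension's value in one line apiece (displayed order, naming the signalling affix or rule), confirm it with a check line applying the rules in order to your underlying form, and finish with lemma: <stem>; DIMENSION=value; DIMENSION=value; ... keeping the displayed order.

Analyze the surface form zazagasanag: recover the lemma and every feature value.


underlying: zasga-s-ng
POLE=ne - signalled by the affix -ng
MOD=ki - signalled by the affix -s
check: zasgasng -> zazgasng -> zazgasng -> zazagasanag
lemma: zasga; POLE=ne; MOD=ki
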